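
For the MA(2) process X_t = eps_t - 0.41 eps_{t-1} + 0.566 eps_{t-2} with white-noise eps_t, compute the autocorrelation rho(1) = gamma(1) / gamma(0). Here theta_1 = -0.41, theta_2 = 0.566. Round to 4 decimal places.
\rho(1) = -0.4314

For an MA(q) process with theta_0 = 1, the autocovariance is
  gamma(k) = sigma^2 * sum_{i=0..q-k} theta_i * theta_{i+k},
and rho(k) = gamma(k) / gamma(0). Sigma^2 cancels.
  numerator   = (1)*(-0.41) + (-0.41)*(0.566) = -0.64206.
  denominator = (1)^2 + (-0.41)^2 + (0.566)^2 = 1.488456.
  rho(1) = -0.64206 / 1.488456 = -0.4314.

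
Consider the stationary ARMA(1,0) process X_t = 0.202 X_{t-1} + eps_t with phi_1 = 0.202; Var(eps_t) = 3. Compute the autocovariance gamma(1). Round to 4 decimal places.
\gamma(1) = 0.6318

Multiply the model equation by X_{t-k} and take expectations. With theta_0 = psi_0 = 1 and psi_j the MA(infinity) weights, this gives
  gamma(k) - sum_i phi_i gamma(k-i) = c_k,
  c_k = sigma^2 * sum_{j=k..q} theta_j psi_{j-k}   (c_k = 0 for k > q),
using gamma(-m) = gamma(m).
Pure AR (q = 0): c_0 = sigma^2 = 3, c_k = 0 for k >= 1.
Equations for k = 0 and k = 1 (AR order 1):
  gamma(0) = phi_1 gamma(1) + c_0
  gamma(1) = phi_1 gamma(0) + c_1
Substituting the second into the first: gamma(0) (1 - phi_1^2) = c_0 + phi_1 c_1, so
  gamma(0) = c_0 / (1 - phi_1^2) = 3 / (1 - (0.202)^2) = 3 / 0.959196 = 3.127619.
  gamma(1) = phi_1 gamma(0) = (0.202)(3.127619) = 0.631779.
Therefore gamma(1) = 0.6318 (to 4 decimal places).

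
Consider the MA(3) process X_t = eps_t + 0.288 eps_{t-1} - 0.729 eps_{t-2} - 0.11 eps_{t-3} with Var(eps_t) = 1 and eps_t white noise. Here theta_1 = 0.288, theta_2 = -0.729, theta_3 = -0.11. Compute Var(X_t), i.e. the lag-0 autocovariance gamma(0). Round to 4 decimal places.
\gamma(0) = 1.6265

For an MA(q) process X_t = eps_t + sum_i theta_i eps_{t-i} with
Var(eps_t) = sigma^2, the variance is
  gamma(0) = sigma^2 * (1 + sum_i theta_i^2).
  sum_i theta_i^2 = (0.288)^2 + (-0.729)^2 + (-0.11)^2 = 0.082944 + 0.531441 + 0.0121 = 0.626485.
  gamma(0) = 1 * (1 + 0.626485) = 1 * 1.626485 = 1.626485, which rounds to 1.6265.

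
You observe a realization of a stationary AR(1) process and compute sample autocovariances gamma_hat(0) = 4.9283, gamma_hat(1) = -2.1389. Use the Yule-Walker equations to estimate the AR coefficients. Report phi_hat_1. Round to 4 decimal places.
\hat\phi_{1} = -0.4340

The Yule-Walker equations for an AR(p) process read, in matrix form,
  Gamma_p phi = r_p,   with   (Gamma_p)_{ij} = gamma(|i - j|),
                       (r_p)_i = gamma(i),   i,j = 1..p.
Substitute the sample gammas (Toeplitz matrix and right-hand side of size 1):
  Gamma_p = [[4.9283]]
  r_p     = [-2.1389]
With p = 1 this is the single equation gamma(0) phi_1 = gamma(1):
  phi_hat_1 = gamma(1) / gamma(0) = -2.1389 / 4.9283 = -0.4340.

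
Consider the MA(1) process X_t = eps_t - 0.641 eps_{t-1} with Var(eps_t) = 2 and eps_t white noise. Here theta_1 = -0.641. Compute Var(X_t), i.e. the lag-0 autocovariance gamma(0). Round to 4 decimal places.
\gamma(0) = 2.8218

For an MA(q) process X_t = eps_t + sum_i theta_i eps_{t-i} with
Var(eps_t) = sigma^2, the variance is
  gamma(0) = sigma^2 * (1 + sum_i theta_i^2).
  sum_i theta_i^2 = (-0.641)^2 = 0.410881.
  gamma(0) = 2 * (1 + 0.410881) = 2 * 1.410881 = 2.821762, which rounds to 2.8218.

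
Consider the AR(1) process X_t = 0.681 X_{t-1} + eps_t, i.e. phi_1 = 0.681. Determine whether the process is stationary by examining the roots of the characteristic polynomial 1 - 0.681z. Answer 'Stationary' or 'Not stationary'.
\text{Stationary}

The AR(p) characteristic polynomial is P(z) = 1 - 0.681z.
Stationarity requires all roots to lie outside the unit circle, i.e. |z| > 1 for every root.
This is linear in z: 1 + (-0.681) z = 0  =>  z = -1/(-0.681) = 1.468429,  |z| = 1.468429.
Moduli of all roots: 1.4684.
All moduli strictly greater than 1? Yes.
Verdict: Stationary.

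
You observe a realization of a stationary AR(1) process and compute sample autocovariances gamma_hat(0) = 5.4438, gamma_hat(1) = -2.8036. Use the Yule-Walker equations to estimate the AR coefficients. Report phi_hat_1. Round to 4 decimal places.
\hat\phi_{1} = -0.5150

The Yule-Walker equations for an AR(p) process read, in matrix form,
  Gamma_p phi = r_p,   with   (Gamma_p)_{ij} = gamma(|i - j|),
                       (r_p)_i = gamma(i),   i,j = 1..p.
Substitute the sample gammas (Toeplitz matrix and right-hand side of size 1):
  Gamma_p = [[5.4438]]
  r_p     = [-2.8036]
With p = 1 this is the single equation gamma(0) phi_1 = gamma(1):
  phi_hat_1 = gamma(1) / gamma(0) = -2.8036 / 5.4438 = -0.5150.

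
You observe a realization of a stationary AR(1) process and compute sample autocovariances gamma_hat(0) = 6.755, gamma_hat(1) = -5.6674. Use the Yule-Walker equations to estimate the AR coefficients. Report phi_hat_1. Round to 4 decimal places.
\hat\phi_{1} = -0.8390

The Yule-Walker equations for an AR(p) process read, in matrix form,
  Gamma_p phi = r_p,   with   (Gamma_p)_{ij} = gamma(|i - j|),
                       (r_p)_i = gamma(i),   i,j = 1..p.
Substitute the sample gammas (Toeplitz matrix and right-hand side of size 1):
  Gamma_p = [[6.755]]
  r_p     = [-5.6674]
With p = 1 this is the single equation gamma(0) phi_1 = gamma(1):
  phi_hat_1 = gamma(1) / gamma(0) = -5.6674 / 6.755 = -0.8390.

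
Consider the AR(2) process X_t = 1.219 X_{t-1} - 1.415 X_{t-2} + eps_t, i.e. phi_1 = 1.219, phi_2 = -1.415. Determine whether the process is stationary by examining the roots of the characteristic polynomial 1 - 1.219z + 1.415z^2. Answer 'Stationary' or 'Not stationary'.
\text{Not stationary}

The AR(p) characteristic polynomial is P(z) = 1 - 1.219z + 1.415z^2.
Stationarity requires all roots to lie outside the unit circle, i.e. |z| > 1 for every root.
Set 1 + (-1.219) z + (1.415) z^2 = 0, i.e. a z^2 + b z + c = 0 with a = 1.415, b = -1.219, c = 1.
Discriminant D = b^2 - 4ac = (-1.219)^2 - 4*(1.415)*1 = 1.485961 - (5.66) = -4.174039.
D < 0, so the roots are the complex-conjugate pair z = (-b +/- i sqrt(-D)) / (2a) = 0.4307 +/- 0.7219i.
For a conjugate pair |z|^2 = z * conj(z) = (product of roots) = c/a = 1/(1.415) = 0.706714, so |z| = sqrt(0.706714) = 0.8407 for both roots.
Moduli of all roots: 0.8407, 0.8407.
All moduli strictly greater than 1? No.
Verdict: Not stationary.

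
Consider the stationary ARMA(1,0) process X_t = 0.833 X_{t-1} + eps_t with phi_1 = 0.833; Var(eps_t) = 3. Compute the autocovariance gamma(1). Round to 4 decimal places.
\gamma(1) = 8.1637

Multiply the model equation by X_{t-k} and take expectations. With theta_0 = psi_0 = 1 and psi_j the MA(infinity) weights, this gives
  gamma(k) - sum_i phi_i gamma(k-i) = c_k,
  c_k = sigma^2 * sum_{j=k..q} theta_j psi_{j-k}   (c_k = 0 for k > q),
using gamma(-m) = gamma(m).
Pure AR (q = 0): c_0 = sigma^2 = 3, c_k = 0 for k >= 1.
Equations for k = 0 and k = 1 (AR order 1):
  gamma(0) = phi_1 gamma(1) + c_0
  gamma(1) = phi_1 gamma(0) + c_1
Substituting the second into the first: gamma(0) (1 - phi_1^2) = c_0 + phi_1 c_1, so
  gamma(0) = c_0 / (1 - phi_1^2) = 3 / (1 - (0.833)^2) = 3 / 0.306111 = 9.800367.
  gamma(1) = phi_1 gamma(0) = (0.833)(9.800367) = 8.163705.
Therefore gamma(1) = 8.1637 (to 4 decimal places).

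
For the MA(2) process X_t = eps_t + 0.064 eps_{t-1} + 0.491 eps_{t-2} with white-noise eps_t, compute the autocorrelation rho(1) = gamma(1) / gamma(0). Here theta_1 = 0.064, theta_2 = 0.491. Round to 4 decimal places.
\rho(1) = 0.0766

For an MA(q) process with theta_0 = 1, the autocovariance is
  gamma(k) = sigma^2 * sum_{i=0..q-k} theta_i * theta_{i+k},
and rho(k) = gamma(k) / gamma(0). Sigma^2 cancels.
  numerator   = (1)*(0.064) + (0.064)*(0.491) = 0.095424.
  denominator = (1)^2 + (0.064)^2 + (0.491)^2 = 1.245177.
  rho(1) = 0.095424 / 1.245177 = 0.0766.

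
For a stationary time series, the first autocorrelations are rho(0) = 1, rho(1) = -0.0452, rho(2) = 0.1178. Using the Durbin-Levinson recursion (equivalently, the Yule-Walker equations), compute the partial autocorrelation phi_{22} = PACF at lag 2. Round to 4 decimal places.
\phi_{22} = 0.1160

The PACF at lag k is phi_{kk}, the last component of the solution
to the Yule-Walker system G_k phi = r_k where
  (G_k)_{ij} = rho(|i - j|), (r_k)_i = rho(i), i,j = 1..k.
Equivalently, Durbin-Levinson gives phi_{kk} iteratively:
  phi_{11} = rho(1)
  phi_{kk} = [rho(k) - sum_{j=1..k-1} phi_{k-1,j} rho(k-j)]
            / [1 - sum_{j=1..k-1} phi_{k-1,j} rho(j)],
  phi_{k,j} = phi_{k-1,j} - phi_{kk} phi_{k-1,k-j},  j = 1..k-1.
Step k = 1:
  phi_11 = rho(1) = -0.0452.
Step k = 2:
  phi_22 = [rho(2) - phi_11 rho(1)] / [1 - phi_11 rho(1)] = [0.1178 - (-0.0452)(-0.0452)] / [1 - (-0.0452)(-0.0452)]
         = 0.11575696 / 0.99795696 = 0.116.
Therefore phi_{22} = 0.1160.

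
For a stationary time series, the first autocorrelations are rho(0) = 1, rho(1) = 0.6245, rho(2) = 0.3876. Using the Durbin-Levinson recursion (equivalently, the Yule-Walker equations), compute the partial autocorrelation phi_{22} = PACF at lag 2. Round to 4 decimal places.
\phi_{22} = -0.0039

The PACF at lag k is phi_{kk}, the last component of the solution
to the Yule-Walker system G_k phi = r_k where
  (G_k)_{ij} = rho(|i - j|), (r_k)_i = rho(i), i,j = 1..k.
Equivalently, Durbin-Levinson gives phi_{kk} iteratively:
  phi_{11} = rho(1)
  phi_{kk} = [rho(k) - sum_{j=1..k-1} phi_{k-1,j} rho(k-j)]
            / [1 - sum_{j=1..k-1} phi_{k-1,j} rho(j)],
  phi_{k,j} = phi_{k-1,j} - phi_{kk} phi_{k-1,k-j},  j = 1..k-1.
Step k = 1:
  phi_11 = rho(1) = 0.6245.
Step k = 2:
  phi_22 = [rho(2) - phi_11 rho(1)] / [1 - phi_11 rho(1)] = [0.3876 - (0.6245)(0.6245)] / [1 - (0.6245)(0.6245)]
         = -0.00240025 / 0.60999975 = -0.0039.
Therefore phi_{22} = -0.0039.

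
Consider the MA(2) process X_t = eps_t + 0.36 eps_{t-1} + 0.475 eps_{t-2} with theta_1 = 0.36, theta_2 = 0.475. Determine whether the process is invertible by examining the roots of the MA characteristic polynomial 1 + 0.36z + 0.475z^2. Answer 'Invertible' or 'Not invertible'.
\text{Invertible}

The MA(q) characteristic polynomial is P(z) = 1 + 0.36z + 0.475z^2.
Invertibility requires all roots to lie outside the unit circle, i.e. |z| > 1 for every root.
Set 1 + (0.36) z + (0.475) z^2 = 0, i.e. a z^2 + b z + c = 0 with a = 0.475, b = 0.36, c = 1.
Discriminant D = b^2 - 4ac = (0.36)^2 - 4*(0.475)*1 = 0.1296 - (1.9) = -1.7704.
D < 0, so the roots are the complex-conjugate pair z = (-b +/- i sqrt(-D)) / (2a) = -0.3789 +/- 1.4006i.
For a conjugate pair |z|^2 = z * conj(z) = (product of roots) = c/a = 1/(0.475) = 2.105263, so |z| = sqrt(2.105263) = 1.451 for both roots.
Moduli of all roots: 1.4510, 1.4510.
All moduli strictly greater than 1? Yes.
Verdict: Invertible.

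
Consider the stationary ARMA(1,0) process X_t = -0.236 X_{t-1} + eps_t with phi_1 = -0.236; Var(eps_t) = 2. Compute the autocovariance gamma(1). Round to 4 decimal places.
\gamma(1) = -0.4998

Multiply the model equation by X_{t-k} and take expectations. With theta_0 = psi_0 = 1 and psi_j the MA(infinity) weights, this gives
  gamma(k) - sum_i phi_i gamma(k-i) = c_k,
  c_k = sigma^2 * sum_{j=k..q} theta_j psi_{j-k}   (c_k = 0 for k > q),
using gamma(-m) = gamma(m).
Pure AR (q = 0): c_0 = sigma^2 = 2, c_k = 0 for k >= 1.
Equations for k = 0 and k = 1 (AR order 1):
  gamma(0) = phi_1 gamma(1) + c_0
  gamma(1) = phi_1 gamma(0) + c_1
Substituting the second into the first: gamma(0) (1 - phi_1^2) = c_0 + phi_1 c_1, so
  gamma(0) = c_0 / (1 - phi_1^2) = 2 / (1 - (-0.236)^2) = 2 / 0.944304 = 2.117962.
  gamma(1) = phi_1 gamma(0) = (-0.236)(2.117962) = -0.499839.
Therefore gamma(1) = -0.4998 (to 4 decimal places).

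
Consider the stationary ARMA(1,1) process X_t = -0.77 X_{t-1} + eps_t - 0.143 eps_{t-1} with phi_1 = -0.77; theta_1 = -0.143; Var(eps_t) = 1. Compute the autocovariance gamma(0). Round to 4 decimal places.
\gamma(0) = 3.0476

Multiply the model equation by X_{t-k} and take expectations. With theta_0 = psi_0 = 1 and psi_j the MA(infinity) weights, this gives
  gamma(k) - sum_i phi_i gamma(k-i) = c_k,
  c_k = sigma^2 * sum_{j=k..q} theta_j psi_{j-k}   (c_k = 0 for k > q),
using gamma(-m) = gamma(m).
psi-weights needed (psi_j = theta_j + sum_i phi_i psi_{j-i}):
  psi_1 = theta_1 + phi_1 = -0.143 + (-0.77) = -0.913
Right-hand sides:
  c_0 = sigma^2 (1 + theta_1 psi_1) = 1 * (1 + (-0.143)(-0.913)) = 1 * 1.130559 = 1.130559
  c_1 = sigma^2 theta_1 = 1 * (-0.143) = -0.143
  c_2 = 0
Equations for k = 0 and k = 1 (AR order 1):
  gamma(0) = phi_1 gamma(1) + c_0
  gamma(1) = phi_1 gamma(0) + c_1
Substituting the second into the first: gamma(0) (1 - phi_1^2) = c_0 + phi_1 c_1, so
  gamma(0) = (c_0 + phi_1 c_1) / (1 - phi_1^2) = (1.130559 + (-0.77)(-0.143)) / (1 - (-0.77)^2) = 1.240669 / 0.4071 = 3.047578.
Therefore gamma(0) = 3.0476 (to 4 decimal places).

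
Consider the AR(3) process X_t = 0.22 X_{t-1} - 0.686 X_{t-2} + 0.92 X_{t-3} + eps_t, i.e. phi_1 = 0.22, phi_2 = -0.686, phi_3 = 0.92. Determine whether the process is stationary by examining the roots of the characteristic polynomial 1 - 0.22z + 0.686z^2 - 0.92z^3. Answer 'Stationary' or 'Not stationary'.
\text{Not stationary}

The AR(p) characteristic polynomial is P(z) = 1 - 0.22z + 0.686z^2 - 0.92z^3.
Stationarity requires all roots to lie outside the unit circle, i.e. |z| > 1 for every root.
Degree 3: look for a simple real root z0 first, then factor out (1 - z/z0) and solve the remaining quadratic.
Testing z0 = 1.25: P(1.25) = 1 + (-0.22)(1.25) + (0.686)(1.25)^2 + (-0.92)(1.25)^3
  = 1 + (-0.275) + (1.071875) + (-1.796875) = 0.  So z_0 = 1.25 is a root, |z_0| = 1.25.
Divide out the factor (1 - 0.8 z) = (1 - z/z0) (since 1/z0 = 0.8):
  P(z) = (1 - 0.8 z)(1 + (0.58) z + (1.15) z^2)
  [check: z-coef 0.58 - (0.8) = -0.22; z^2-coef 1.15 - (0.8)(0.58) = 0.686; z^3-coef -(0.8)(1.15) = -0.92.]
Remaining roots from the quadratic factor 1 + (0.58) z + (1.15) z^2:
  Set 1 + (0.58) z + (1.15) z^2 = 0, i.e. a z^2 + b z + c = 0 with a = 1.15, b = 0.58, c = 1.
  Discriminant D = b^2 - 4ac = (0.58)^2 - 4*(1.15)*1 = 0.3364 - (4.6) = -4.2636.
  D < 0, so the roots are the complex-conjugate pair z = (-b +/- i sqrt(-D)) / (2a) = -0.2522 +/- 0.8978i.
  For a conjugate pair |z|^2 = z * conj(z) = (product of roots) = c/a = 1/(1.15) = 0.869565, so |z| = sqrt(0.869565) = 0.9325 for both roots.
Moduli of all roots: 1.2500, 0.9325, 0.9325.
All moduli strictly greater than 1? No.
Verdict: Not stationary.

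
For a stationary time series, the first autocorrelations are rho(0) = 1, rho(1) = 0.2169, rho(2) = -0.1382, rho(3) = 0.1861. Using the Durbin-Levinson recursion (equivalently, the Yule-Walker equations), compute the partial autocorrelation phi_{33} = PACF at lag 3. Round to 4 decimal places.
\phi_{33} = 0.2880

The PACF at lag k is phi_{kk}, the last component of the solution
to the Yule-Walker system G_k phi = r_k where
  (G_k)_{ij} = rho(|i - j|), (r_k)_i = rho(i), i,j = 1..k.
Equivalently, Durbin-Levinson gives phi_{kk} iteratively:
  phi_{11} = rho(1)
  phi_{kk} = [rho(k) - sum_{j=1..k-1} phi_{k-1,j} rho(k-j)]
            / [1 - sum_{j=1..k-1} phi_{k-1,j} rho(j)],
  phi_{k,j} = phi_{k-1,j} - phi_{kk} phi_{k-1,k-j},  j = 1..k-1.
Step k = 1:
  phi_11 = rho(1) = 0.2169.
Step k = 2:
  phi_22 = [rho(2) - phi_11 rho(1)] / [1 - phi_11 rho(1)] = [-0.1382 - (0.2169)(0.2169)] / [1 - (0.2169)(0.2169)]
         = -0.18524561 / 0.95295439 = -0.194391.
  Update: phi_21 = phi_11 - phi_22 phi_11 = 0.2169 - (-0.194391)(0.2169) = 0.259063.
Step k = 3:
  phi_33 = [rho(3) - phi_21 rho(2) - phi_22 rho(1)] / [1 - phi_21 rho(1) - phi_22 rho(2)]
    numerator   = 0.1861 - (0.259063)(-0.1382) - (-0.194391)(0.2169) = 0.26406593
    denominator = 1 - (0.259063)(0.2169) - (-0.194391)(-0.1382) = 0.91694434
  phi_33 = 0.26406593 / 0.91694434 = 0.288.
Therefore phi_{33} = 0.2880.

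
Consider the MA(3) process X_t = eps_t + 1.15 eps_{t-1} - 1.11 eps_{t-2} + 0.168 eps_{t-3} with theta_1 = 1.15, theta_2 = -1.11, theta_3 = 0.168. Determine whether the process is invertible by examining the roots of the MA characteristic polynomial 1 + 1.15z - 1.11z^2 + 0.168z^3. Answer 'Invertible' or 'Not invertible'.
\text{Not invertible}

The MA(q) characteristic polynomial is P(z) = 1 + 1.15z - 1.11z^2 + 0.168z^3.
Invertibility requires all roots to lie outside the unit circle, i.e. |z| > 1 for every root.
Degree 3: look for a simple real root z0 first, then factor out (1 - z/z0) and solve the remaining quadratic.
Testing z0 = 5: P(5) = 1 + (1.15)(5) + (-1.11)(5)^2 + (0.168)(5)^3
  = 1 + (5.75) + (-27.75) + (21) = 0.  So z_0 = 5 is a root, |z_0| = 5.
Divide out the factor (1 - 0.2 z) = (1 - z/z0) (since 1/z0 = 0.2):
  P(z) = (1 - 0.2 z)(1 + (1.35) z + (-0.84) z^2)
  [check: z-coef 1.35 - (0.2) = 1.15; z^2-coef -0.84 - (0.2)(1.35) = -1.11; z^3-coef -(0.2)(-0.84) = 0.168.]
Remaining roots from the quadratic factor 1 + (1.35) z + (-0.84) z^2:
  Set 1 + (1.35) z + (-0.84) z^2 = 0, i.e. a z^2 + b z + c = 0 with a = -0.84, b = 1.35, c = 1.
  Discriminant D = b^2 - 4ac = (1.35)^2 - 4*(-0.84)*1 = 1.8225 - (-3.36) = 5.1825.
  D >= 0, so the roots are real: z = (-b +/- sqrt(D)) / (2a) = (-1.35 +/- 2.27651) / (-1.68).
    z_1 = (-1.35 + 2.27651) / (-1.68) = -0.5515,   |z_1| = 0.5515.
    z_2 = (-1.35 - 2.27651) / (-1.68) = 2.1586,   |z_2| = 2.1586.
Moduli of all roots: 5.0000, 0.5515, 2.1586.
All moduli strictly greater than 1? No.
Verdict: Not invertible.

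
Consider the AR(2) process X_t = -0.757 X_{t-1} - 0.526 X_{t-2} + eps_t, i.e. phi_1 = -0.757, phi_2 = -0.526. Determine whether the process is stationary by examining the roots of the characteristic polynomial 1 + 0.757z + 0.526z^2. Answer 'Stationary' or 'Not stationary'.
\text{Stationary}

The AR(p) characteristic polynomial is P(z) = 1 + 0.757z + 0.526z^2.
Stationarity requires all roots to lie outside the unit circle, i.e. |z| > 1 for every root.
Set 1 + (0.757) z + (0.526) z^2 = 0, i.e. a z^2 + b z + c = 0 with a = 0.526, b = 0.757, c = 1.
Discriminant D = b^2 - 4ac = (0.757)^2 - 4*(0.526)*1 = 0.573049 - (2.104) = -1.530951.
D < 0, so the roots are the complex-conjugate pair z = (-b +/- i sqrt(-D)) / (2a) = -0.7196 +/- 1.1762i.
For a conjugate pair |z|^2 = z * conj(z) = (product of roots) = c/a = 1/(0.526) = 1.901141, so |z| = sqrt(1.901141) = 1.3788 for both roots.
Moduli of all roots: 1.3788, 1.3788.
All moduli strictly greater than 1? Yes.
Verdict: Stationary.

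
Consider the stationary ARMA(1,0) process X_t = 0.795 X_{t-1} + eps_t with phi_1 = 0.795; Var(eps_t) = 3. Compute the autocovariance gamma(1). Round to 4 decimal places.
\gamma(1) = 6.4814

Multiply the model equation by X_{t-k} and take expectations. With theta_0 = psi_0 = 1 and psi_j the MA(infinity) weights, this gives
  gamma(k) - sum_i phi_i gamma(k-i) = c_k,
  c_k = sigma^2 * sum_{j=k..q} theta_j psi_{j-k}   (c_k = 0 for k > q),
using gamma(-m) = gamma(m).
Pure AR (q = 0): c_0 = sigma^2 = 3, c_k = 0 for k >= 1.
Equations for k = 0 and k = 1 (AR order 1):
  gamma(0) = phi_1 gamma(1) + c_0
  gamma(1) = phi_1 gamma(0) + c_1
Substituting the second into the first: gamma(0) (1 - phi_1^2) = c_0 + phi_1 c_1, so
  gamma(0) = c_0 / (1 - phi_1^2) = 3 / (1 - (0.795)^2) = 3 / 0.367975 = 8.152728.
  gamma(1) = phi_1 gamma(0) = (0.795)(8.152728) = 6.481419.
Therefore gamma(1) = 6.4814 (to 4 decimal places).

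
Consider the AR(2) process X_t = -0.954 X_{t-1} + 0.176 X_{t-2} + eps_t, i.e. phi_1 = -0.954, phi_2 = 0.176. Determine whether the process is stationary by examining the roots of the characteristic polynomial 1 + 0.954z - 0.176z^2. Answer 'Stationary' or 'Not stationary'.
\text{Not stationary}

The AR(p) characteristic polynomial is P(z) = 1 + 0.954z - 0.176z^2.
Stationarity requires all roots to lie outside the unit circle, i.e. |z| > 1 for every root.
Set 1 + (0.954) z + (-0.176) z^2 = 0, i.e. a z^2 + b z + c = 0 with a = -0.176, b = 0.954, c = 1.
Discriminant D = b^2 - 4ac = (0.954)^2 - 4*(-0.176)*1 = 0.910116 - (-0.704) = 1.614116.
D >= 0, so the roots are real: z = (-b +/- sqrt(D)) / (2a) = (-0.954 +/- 1.270479) / (-0.352).
  z_1 = (-0.954 + 1.270479) / (-0.352) = -0.8991,   |z_1| = 0.8991.
  z_2 = (-0.954 - 1.270479) / (-0.352) = 6.3195,   |z_2| = 6.3195.
Moduli of all roots: 0.8991, 6.3195.
All moduli strictly greater than 1? No.
Verdict: Not stationary.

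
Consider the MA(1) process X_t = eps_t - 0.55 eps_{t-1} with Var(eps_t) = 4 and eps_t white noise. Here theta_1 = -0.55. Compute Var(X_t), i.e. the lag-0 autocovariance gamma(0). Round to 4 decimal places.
\gamma(0) = 5.2100

For an MA(q) process X_t = eps_t + sum_i theta_i eps_{t-i} with
Var(eps_t) = sigma^2, the variance is
  gamma(0) = sigma^2 * (1 + sum_i theta_i^2).
  sum_i theta_i^2 = (-0.55)^2 = 0.3025.
  gamma(0) = 4 * (1 + 0.3025) = 4 * 1.3025 = 5.21, which rounds to 5.2100.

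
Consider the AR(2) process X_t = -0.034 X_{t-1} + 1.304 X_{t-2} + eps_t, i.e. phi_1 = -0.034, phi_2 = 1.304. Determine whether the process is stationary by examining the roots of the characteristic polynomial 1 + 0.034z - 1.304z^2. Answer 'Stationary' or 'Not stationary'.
\text{Not stationary}

The AR(p) characteristic polynomial is P(z) = 1 + 0.034z - 1.304z^2.
Stationarity requires all roots to lie outside the unit circle, i.e. |z| > 1 for every root.
Set 1 + (0.034) z + (-1.304) z^2 = 0, i.e. a z^2 + b z + c = 0 with a = -1.304, b = 0.034, c = 1.
Discriminant D = b^2 - 4ac = (0.034)^2 - 4*(-1.304)*1 = 0.001156 - (-5.216) = 5.217156.
D >= 0, so the roots are real: z = (-b +/- sqrt(D)) / (2a) = (-0.034 +/- 2.284109) / (-2.608).
  z_1 = (-0.034 + 2.284109) / (-2.608) = -0.8628,   |z_1| = 0.8628.
  z_2 = (-0.034 - 2.284109) / (-2.608) = 0.8888,   |z_2| = 0.8888.
Moduli of all roots: 0.8628, 0.8888.
All moduli strictly greater than 1? No.
Verdict: Not stationary.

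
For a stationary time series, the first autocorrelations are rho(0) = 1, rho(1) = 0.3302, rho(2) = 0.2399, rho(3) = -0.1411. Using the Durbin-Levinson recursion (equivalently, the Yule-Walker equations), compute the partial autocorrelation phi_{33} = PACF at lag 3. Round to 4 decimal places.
\phi_{33} = -0.2950

The PACF at lag k is phi_{kk}, the last component of the solution
to the Yule-Walker system G_k phi = r_k where
  (G_k)_{ij} = rho(|i - j|), (r_k)_i = rho(i), i,j = 1..k.
Equivalently, Durbin-Levinson gives phi_{kk} iteratively:
  phi_{11} = rho(1)
  phi_{kk} = [rho(k) - sum_{j=1..k-1} phi_{k-1,j} rho(k-j)]
            / [1 - sum_{j=1..k-1} phi_{k-1,j} rho(j)],
  phi_{k,j} = phi_{k-1,j} - phi_{kk} phi_{k-1,k-j},  j = 1..k-1.
Step k = 1:
  phi_11 = rho(1) = 0.3302.
Step k = 2:
  phi_22 = [rho(2) - phi_11 rho(1)] / [1 - phi_11 rho(1)] = [0.2399 - (0.3302)(0.3302)] / [1 - (0.3302)(0.3302)]
         = 0.13086796 / 0.89096796 = 0.146883.
  Update: phi_21 = phi_11 - phi_22 phi_11 = 0.3302 - (0.146883)(0.3302) = 0.281699.
Step k = 3:
  phi_33 = [rho(3) - phi_21 rho(2) - phi_22 rho(1)] / [1 - phi_21 rho(1) - phi_22 rho(2)]
    numerator   = -0.1411 - (0.281699)(0.2399) - (0.146883)(0.3302) = -0.25718039
    denominator = 1 - (0.281699)(0.3302) - (0.146883)(0.2399) = 0.87174569
  phi_33 = -0.25718039 / 0.87174569 = -0.295.
Therefore phi_{33} = -0.2950.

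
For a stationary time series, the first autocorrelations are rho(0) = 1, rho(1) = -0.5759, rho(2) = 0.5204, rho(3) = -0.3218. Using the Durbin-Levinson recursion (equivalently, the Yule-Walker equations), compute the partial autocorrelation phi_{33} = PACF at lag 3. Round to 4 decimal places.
\phi_{33} = 0.0909

The PACF at lag k is phi_{kk}, the last component of the solution
to the Yule-Walker system G_k phi = r_k where
  (G_k)_{ij} = rho(|i - j|), (r_k)_i = rho(i), i,j = 1..k.
Equivalently, Durbin-Levinson gives phi_{kk} iteratively:
  phi_{11} = rho(1)
  phi_{kk} = [rho(k) - sum_{j=1..k-1} phi_{k-1,j} rho(k-j)]
            / [1 - sum_{j=1..k-1} phi_{k-1,j} rho(j)],
  phi_{k,j} = phi_{k-1,j} - phi_{kk} phi_{k-1,k-j},  j = 1..k-1.
Step k = 1:
  phi_11 = rho(1) = -0.5759.
Step k = 2:
  phi_22 = [rho(2) - phi_11 rho(1)] / [1 - phi_11 rho(1)] = [0.5204 - (-0.5759)(-0.5759)] / [1 - (-0.5759)(-0.5759)]
         = 0.18873919 / 0.66833919 = 0.2824.
  Update: phi_21 = phi_11 - phi_22 phi_11 = -0.5759 - (0.2824)(-0.5759) = -0.413266.
Step k = 3:
  phi_33 = [rho(3) - phi_21 rho(2) - phi_22 rho(1)] / [1 - phi_21 rho(1) - phi_22 rho(2)]
    numerator   = -0.3218 - (-0.413266)(0.5204) - (0.2824)(-0.5759) = 0.05589779
    denominator = 1 - (-0.413266)(-0.5759) - (0.2824)(0.5204) = 0.61503919
  phi_33 = 0.05589779 / 0.61503919 = 0.0909.
Therefore phi_{33} = 0.0909.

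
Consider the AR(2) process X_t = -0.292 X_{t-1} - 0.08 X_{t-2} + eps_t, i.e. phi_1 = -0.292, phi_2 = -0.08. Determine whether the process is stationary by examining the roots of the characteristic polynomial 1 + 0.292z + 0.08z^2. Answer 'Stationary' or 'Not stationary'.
\text{Stationary}

The AR(p) characteristic polynomial is P(z) = 1 + 0.292z + 0.08z^2.
Stationarity requires all roots to lie outside the unit circle, i.e. |z| > 1 for every root.
Set 1 + (0.292) z + (0.08) z^2 = 0, i.e. a z^2 + b z + c = 0 with a = 0.08, b = 0.292, c = 1.
Discriminant D = b^2 - 4ac = (0.292)^2 - 4*(0.08)*1 = 0.085264 - (0.32) = -0.234736.
D < 0, so the roots are the complex-conjugate pair z = (-b +/- i sqrt(-D)) / (2a) = -1.825 +/- 3.0281i.
For a conjugate pair |z|^2 = z * conj(z) = (product of roots) = c/a = 1/(0.08) = 12.5, so |z| = sqrt(12.5) = 3.5355 for both roots.
Moduli of all roots: 3.5355, 3.5355.
All moduli strictly greater than 1? Yes.
Verdict: Stationary.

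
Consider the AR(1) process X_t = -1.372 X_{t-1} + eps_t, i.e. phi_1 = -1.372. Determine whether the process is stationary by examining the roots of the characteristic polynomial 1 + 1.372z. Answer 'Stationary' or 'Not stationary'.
\text{Not stationary}

The AR(p) characteristic polynomial is P(z) = 1 + 1.372z.
Stationarity requires all roots to lie outside the unit circle, i.e. |z| > 1 for every root.
This is linear in z: 1 + (1.372) z = 0  =>  z = -1/(1.372) = -0.728863,  |z| = 0.728863.
Moduli of all roots: 0.7289.
All moduli strictly greater than 1? No.
Verdict: Not stationary.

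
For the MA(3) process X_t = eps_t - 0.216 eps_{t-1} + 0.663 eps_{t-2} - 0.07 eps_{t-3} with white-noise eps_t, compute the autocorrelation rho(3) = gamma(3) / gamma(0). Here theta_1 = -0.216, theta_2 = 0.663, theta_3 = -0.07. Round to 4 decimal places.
\rho(3) = -0.0469

For an MA(q) process with theta_0 = 1, the autocovariance is
  gamma(k) = sigma^2 * sum_{i=0..q-k} theta_i * theta_{i+k},
and rho(k) = gamma(k) / gamma(0). Sigma^2 cancels.
  numerator   = (1)*(-0.07) = -0.07.
  denominator = (1)^2 + (-0.216)^2 + (0.663)^2 + (-0.07)^2 = 1.491125.
  rho(3) = -0.07 / 1.491125 = -0.0469.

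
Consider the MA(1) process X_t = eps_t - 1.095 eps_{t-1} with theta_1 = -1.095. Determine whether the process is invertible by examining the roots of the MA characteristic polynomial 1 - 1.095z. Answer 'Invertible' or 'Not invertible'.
\text{Not invertible}

The MA(q) characteristic polynomial is P(z) = 1 - 1.095z.
Invertibility requires all roots to lie outside the unit circle, i.e. |z| > 1 for every root.
This is linear in z: 1 + (-1.095) z = 0  =>  z = -1/(-1.095) = 0.913242,  |z| = 0.913242.
Moduli of all roots: 0.9132.
All moduli strictly greater than 1? No.
Verdict: Not invertible.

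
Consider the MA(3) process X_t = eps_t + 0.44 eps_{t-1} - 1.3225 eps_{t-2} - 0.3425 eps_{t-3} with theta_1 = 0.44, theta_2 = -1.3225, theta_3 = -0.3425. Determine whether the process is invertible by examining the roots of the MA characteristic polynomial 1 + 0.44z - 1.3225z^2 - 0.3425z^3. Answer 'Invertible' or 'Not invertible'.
\text{Not invertible}

The MA(q) characteristic polynomial is P(z) = 1 + 0.44z - 1.3225z^2 - 0.3425z^3.
Invertibility requires all roots to lie outside the unit circle, i.e. |z| > 1 for every root.
Degree 3: look for a simple real root z0 first, then factor out (1 - z/z0) and solve the remaining quadratic.
Testing z0 = -4: P(-4) = 1 + (0.44)(-4) + (-1.3225)(-4)^2 + (-0.3425)(-4)^3
  = 1 + (-1.76) + (-21.16) + (21.92) = 0.  So z_0 = -4 is a root, |z_0| = 4.
Divide out the factor (1 + 0.25 z) = (1 - z/z0) (since 1/z0 = -0.25):
  P(z) = (1 + 0.25 z)(1 + (0.19) z + (-1.37) z^2)
  [check: z-coef 0.19 - (-0.25) = 0.44; z^2-coef -1.37 - (-0.25)(0.19) = -1.3225; z^3-coef -(-0.25)(-1.37) = -0.3425.]
Remaining roots from the quadratic factor 1 + (0.19) z + (-1.37) z^2:
  Set 1 + (0.19) z + (-1.37) z^2 = 0, i.e. a z^2 + b z + c = 0 with a = -1.37, b = 0.19, c = 1.
  Discriminant D = b^2 - 4ac = (0.19)^2 - 4*(-1.37)*1 = 0.0361 - (-5.48) = 5.5161.
  D >= 0, so the roots are real: z = (-b +/- sqrt(D)) / (2a) = (-0.19 +/- 2.348638) / (-2.74).
    z_1 = (-0.19 + 2.348638) / (-2.74) = -0.7878,   |z_1| = 0.7878.
    z_2 = (-0.19 - 2.348638) / (-2.74) = 0.9265,   |z_2| = 0.9265.
Moduli of all roots: 4.0000, 0.7878, 0.9265.
All moduli strictly greater than 1? No.
Verdict: Not invertible.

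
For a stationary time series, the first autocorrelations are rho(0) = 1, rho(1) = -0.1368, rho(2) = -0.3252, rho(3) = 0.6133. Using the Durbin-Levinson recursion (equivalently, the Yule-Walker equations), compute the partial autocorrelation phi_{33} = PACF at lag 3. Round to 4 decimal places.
\phi_{33} = 0.5870

The PACF at lag k is phi_{kk}, the last component of the solution
to the Yule-Walker system G_k phi = r_k where
  (G_k)_{ij} = rho(|i - j|), (r_k)_i = rho(i), i,j = 1..k.
Equivalently, Durbin-Levinson gives phi_{kk} iteratively:
  phi_{11} = rho(1)
  phi_{kk} = [rho(k) - sum_{j=1..k-1} phi_{k-1,j} rho(k-j)]
            / [1 - sum_{j=1..k-1} phi_{k-1,j} rho(j)],
  phi_{k,j} = phi_{k-1,j} - phi_{kk} phi_{k-1,k-j},  j = 1..k-1.
Step k = 1:
  phi_11 = rho(1) = -0.1368.
Step k = 2:
  phi_22 = [rho(2) - phi_11 rho(1)] / [1 - phi_11 rho(1)] = [-0.3252 - (-0.1368)(-0.1368)] / [1 - (-0.1368)(-0.1368)]
         = -0.34391424 / 0.98128576 = -0.350473.
  Update: phi_21 = phi_11 - phi_22 phi_11 = -0.1368 - (-0.350473)(-0.1368) = -0.184745.
Step k = 3:
  phi_33 = [rho(3) - phi_21 rho(2) - phi_22 rho(1)] / [1 - phi_21 rho(1) - phi_22 rho(2)]
    numerator   = 0.6133 - (-0.184745)(-0.3252) - (-0.350473)(-0.1368) = 0.5052763
    denominator = 1 - (-0.184745)(-0.1368) - (-0.350473)(-0.3252) = 0.86075308
  phi_33 = 0.5052763 / 0.86075308 = 0.587.
Therefore phi_{33} = 0.5870.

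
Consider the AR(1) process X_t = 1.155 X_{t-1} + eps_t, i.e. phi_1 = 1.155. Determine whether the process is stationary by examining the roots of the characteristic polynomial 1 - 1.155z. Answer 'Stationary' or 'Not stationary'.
\text{Not stationary}

The AR(p) characteristic polynomial is P(z) = 1 - 1.155z.
Stationarity requires all roots to lie outside the unit circle, i.e. |z| > 1 for every root.
This is linear in z: 1 + (-1.155) z = 0  =>  z = -1/(-1.155) = 0.865801,  |z| = 0.865801.
Moduli of all roots: 0.8658.
All moduli strictly greater than 1? No.
Verdict: Not stationary.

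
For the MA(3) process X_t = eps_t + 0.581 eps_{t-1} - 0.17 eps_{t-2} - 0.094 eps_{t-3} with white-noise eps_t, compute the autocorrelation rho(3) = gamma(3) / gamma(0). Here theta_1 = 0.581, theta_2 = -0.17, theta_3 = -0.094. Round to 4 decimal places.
\rho(3) = -0.0683

For an MA(q) process with theta_0 = 1, the autocovariance is
  gamma(k) = sigma^2 * sum_{i=0..q-k} theta_i * theta_{i+k},
and rho(k) = gamma(k) / gamma(0). Sigma^2 cancels.
  numerator   = (1)*(-0.094) = -0.094.
  denominator = (1)^2 + (0.581)^2 + (-0.17)^2 + (-0.094)^2 = 1.375297.
  rho(3) = -0.094 / 1.375297 = -0.0683.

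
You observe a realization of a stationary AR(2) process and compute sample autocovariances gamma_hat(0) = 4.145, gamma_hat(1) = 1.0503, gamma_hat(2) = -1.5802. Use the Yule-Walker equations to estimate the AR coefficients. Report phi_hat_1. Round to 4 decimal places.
\hat\phi_{1} = 0.3740

The Yule-Walker equations for an AR(p) process read, in matrix form,
  Gamma_p phi = r_p,   with   (Gamma_p)_{ij} = gamma(|i - j|),
                       (r_p)_i = gamma(i),   i,j = 1..p.
Substitute the sample gammas (Toeplitz matrix and right-hand side of size 2):
  Gamma_p = [[4.145, 1.0503], [1.0503, 4.145]]
  r_p     = [1.0503, -1.5802]
Written out:
  4.145 phi_1 + 1.0503 phi_2 = 1.0503
  1.0503 phi_1 + 4.145 phi_2 = -1.5802
Solve by Cramer's rule:
  det = gamma(0)^2 - gamma(1)^2 = (4.145)^2 - (1.0503)^2 = 17.181025 - 1.10313009 = 16.07789491
  phi_hat_1 = [gamma(1) gamma(0) - gamma(1) gamma(2)] / det = [(1.0503)(4.145) - (1.0503)(-1.5802)] / 16.07789491 = 6.01317756 / 16.07789491 = 0.374
  phi_hat_2 = [gamma(0) gamma(2) - gamma(1)^2] / det = [(4.145)(-1.5802) - (1.0503)^2] / 16.07789491 = -7.65305909 / 16.07789491 = -0.476
So phi_hat = [0.3740, -0.4760].
Therefore phi_hat_1 = 0.3740.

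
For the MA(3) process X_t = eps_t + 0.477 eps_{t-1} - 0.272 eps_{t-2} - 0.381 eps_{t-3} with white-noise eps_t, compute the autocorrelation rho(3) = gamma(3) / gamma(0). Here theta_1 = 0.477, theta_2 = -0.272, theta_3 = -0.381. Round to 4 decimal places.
\rho(3) = -0.2634

For an MA(q) process with theta_0 = 1, the autocovariance is
  gamma(k) = sigma^2 * sum_{i=0..q-k} theta_i * theta_{i+k},
and rho(k) = gamma(k) / gamma(0). Sigma^2 cancels.
  numerator   = (1)*(-0.381) = -0.381.
  denominator = (1)^2 + (0.477)^2 + (-0.272)^2 + (-0.381)^2 = 1.446674.
  rho(3) = -0.381 / 1.446674 = -0.2634.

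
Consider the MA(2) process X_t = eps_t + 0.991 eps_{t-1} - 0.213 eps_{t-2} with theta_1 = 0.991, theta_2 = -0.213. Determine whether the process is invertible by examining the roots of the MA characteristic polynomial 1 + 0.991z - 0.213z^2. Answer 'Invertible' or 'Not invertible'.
\text{Not invertible}

The MA(q) characteristic polynomial is P(z) = 1 + 0.991z - 0.213z^2.
Invertibility requires all roots to lie outside the unit circle, i.e. |z| > 1 for every root.
Set 1 + (0.991) z + (-0.213) z^2 = 0, i.e. a z^2 + b z + c = 0 with a = -0.213, b = 0.991, c = 1.
Discriminant D = b^2 - 4ac = (0.991)^2 - 4*(-0.213)*1 = 0.982081 - (-0.852) = 1.834081.
D >= 0, so the roots are real: z = (-b +/- sqrt(D)) / (2a) = (-0.991 +/- 1.354282) / (-0.426).
  z_1 = (-0.991 + 1.354282) / (-0.426) = -0.8528,   |z_1| = 0.8528.
  z_2 = (-0.991 - 1.354282) / (-0.426) = 5.5054,   |z_2| = 5.5054.
Moduli of all roots: 0.8528, 5.5054.
All moduli strictly greater than 1? No.
Verdict: Not invertible.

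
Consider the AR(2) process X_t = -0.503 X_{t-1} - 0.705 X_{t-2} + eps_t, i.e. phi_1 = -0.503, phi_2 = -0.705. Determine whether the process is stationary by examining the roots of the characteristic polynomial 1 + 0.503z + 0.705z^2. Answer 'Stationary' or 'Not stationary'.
\text{Stationary}

The AR(p) characteristic polynomial is P(z) = 1 + 0.503z + 0.705z^2.
Stationarity requires all roots to lie outside the unit circle, i.e. |z| > 1 for every root.
Set 1 + (0.503) z + (0.705) z^2 = 0, i.e. a z^2 + b z + c = 0 with a = 0.705, b = 0.503, c = 1.
Discriminant D = b^2 - 4ac = (0.503)^2 - 4*(0.705)*1 = 0.253009 - (2.82) = -2.566991.
D < 0, so the roots are the complex-conjugate pair z = (-b +/- i sqrt(-D)) / (2a) = -0.3567 +/- 1.1363i.
For a conjugate pair |z|^2 = z * conj(z) = (product of roots) = c/a = 1/(0.705) = 1.41844, so |z| = sqrt(1.41844) = 1.191 for both roots.
Moduli of all roots: 1.1910, 1.1910.
All moduli strictly greater than 1? Yes.
Verdict: Stationary.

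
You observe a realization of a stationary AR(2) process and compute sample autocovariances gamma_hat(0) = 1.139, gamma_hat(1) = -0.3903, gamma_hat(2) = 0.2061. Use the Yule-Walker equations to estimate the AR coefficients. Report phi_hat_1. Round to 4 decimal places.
\hat\phi_{1} = -0.3180

The Yule-Walker equations for an AR(p) process read, in matrix form,
  Gamma_p phi = r_p,   with   (Gamma_p)_{ij} = gamma(|i - j|),
                       (r_p)_i = gamma(i),   i,j = 1..p.
Substitute the sample gammas (Toeplitz matrix and right-hand side of size 2):
  Gamma_p = [[1.139, -0.3903], [-0.3903, 1.139]]
  r_p     = [-0.3903, 0.2061]
Written out:
  1.139 phi_1 - 0.3903 phi_2 = -0.3903
  -0.3903 phi_1 + 1.139 phi_2 = 0.2061
Solve by Cramer's rule:
  det = gamma(0)^2 - gamma(1)^2 = (1.139)^2 - (-0.3903)^2 = 1.297321 - 0.15233409 = 1.14498691
  phi_hat_1 = [gamma(1) gamma(0) - gamma(1) gamma(2)] / det = [(-0.3903)(1.139) - (-0.3903)(0.2061)] / 1.14498691 = -0.36411087 / 1.14498691 = -0.318
  phi_hat_2 = [gamma(0) gamma(2) - gamma(1)^2] / det = [(1.139)(0.2061) - (-0.3903)^2] / 1.14498691 = 0.08241381 / 1.14498691 = 0.072
So phi_hat = [-0.3180, 0.0720].
Therefore phi_hat_1 = -0.3180.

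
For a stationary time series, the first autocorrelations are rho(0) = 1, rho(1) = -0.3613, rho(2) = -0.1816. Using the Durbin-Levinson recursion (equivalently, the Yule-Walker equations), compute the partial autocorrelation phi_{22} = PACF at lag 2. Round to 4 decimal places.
\phi_{22} = -0.3590

The PACF at lag k is phi_{kk}, the last component of the solution
to the Yule-Walker system G_k phi = r_k where
  (G_k)_{ij} = rho(|i - j|), (r_k)_i = rho(i), i,j = 1..k.
Equivalently, Durbin-Levinson gives phi_{kk} iteratively:
  phi_{11} = rho(1)
  phi_{kk} = [rho(k) - sum_{j=1..k-1} phi_{k-1,j} rho(k-j)]
            / [1 - sum_{j=1..k-1} phi_{k-1,j} rho(j)],
  phi_{k,j} = phi_{k-1,j} - phi_{kk} phi_{k-1,k-j},  j = 1..k-1.
Step k = 1:
  phi_11 = rho(1) = -0.3613.
Step k = 2:
  phi_22 = [rho(2) - phi_11 rho(1)] / [1 - phi_11 rho(1)] = [-0.1816 - (-0.3613)(-0.3613)] / [1 - (-0.3613)(-0.3613)]
         = -0.31213769 / 0.86946231 = -0.359.
Therefore phi_{22} = -0.3590.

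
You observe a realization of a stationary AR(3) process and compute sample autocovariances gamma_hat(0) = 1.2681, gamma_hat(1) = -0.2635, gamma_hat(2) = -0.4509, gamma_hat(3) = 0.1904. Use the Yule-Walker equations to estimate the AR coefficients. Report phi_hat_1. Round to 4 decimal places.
\hat\phi_{1} = -0.3161

The Yule-Walker equations for an AR(p) process read, in matrix form,
  Gamma_p phi = r_p,   with   (Gamma_p)_{ij} = gamma(|i - j|),
                       (r_p)_i = gamma(i),   i,j = 1..p.
Substitute the sample gammas (Toeplitz matrix and right-hand side of size 3):
  Gamma_p = [[1.2681, -0.2635, -0.4509], [-0.2635, 1.2681, -0.2635], [-0.4509, -0.2635, 1.2681]]
  r_p     = [-0.2635, -0.4509, 0.1904]
Written out (R1..R3):
  (R1) 1.2681 phi_1 - 0.2635 phi_2 - 0.4509 phi_3 = -0.2635
  (R2) -0.2635 phi_1 + 1.2681 phi_2 - 0.2635 phi_3 = -0.4509
  (R3) -0.4509 phi_1 - 0.2635 phi_2 + 1.2681 phi_3 = 0.1904
Gaussian elimination:
  R2 <- R2 - (-0.2635/1.2681) R1 = R2 - (-0.207791) R1:  1.213347 phi_2 - 0.357193 phi_3 = -0.505653
  R3 <- R3 - (-0.4509/1.2681) R1 = R3 - (-0.355571) R1:  -0.357193 phi_2 + 1.107773 phi_3 = 0.096707
  R3 <- R3 - (-0.357193/1.213347) R2 = R3 - (-0.294387) R2:  1.00262 phi_3 = -0.05215
Back-substitution:
  phi_hat_3 = -0.05215 / 1.00262 = -0.052014
  phi_hat_2 = (-0.505653 - (-0.357193)(-0.052014)) / 1.213347 = -0.432055
  phi_hat_1 = (-0.2635 - (-0.2635)(-0.432055) - (-0.4509)(-0.052014)) / 1.2681 = -0.316063
So phi_hat = [-0.3161, -0.4321, -0.0520].
Therefore phi_hat_1 = -0.3161.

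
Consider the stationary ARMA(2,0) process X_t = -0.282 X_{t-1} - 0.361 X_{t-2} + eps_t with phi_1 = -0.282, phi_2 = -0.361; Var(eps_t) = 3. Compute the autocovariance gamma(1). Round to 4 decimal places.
\gamma(1) = -0.7468

Multiply the model equation by X_{t-k} and take expectations. With theta_0 = psi_0 = 1 and psi_j the MA(infinity) weights, this gives
  gamma(k) - sum_i phi_i gamma(k-i) = c_k,
  c_k = sigma^2 * sum_{j=k..q} theta_j psi_{j-k}   (c_k = 0 for k > q),
using gamma(-m) = gamma(m).
Pure AR (q = 0): c_0 = sigma^2 = 3, c_k = 0 for k >= 1.
Equations for k = 0, 1, 2 (AR order 2, c_2 = 0):
  (E0) gamma(0) = phi_1 gamma(1) + phi_2 gamma(2) + c_0
  (E1) gamma(1) = phi_1 gamma(0) + phi_2 gamma(1) + c_1
  (E2) gamma(2) = phi_1 gamma(1) + phi_2 gamma(0)
From (E1): gamma(1) = A gamma(0) + B with
  A = phi_1 / (1 - phi_2) = -0.282 / 1.361 = -0.207201,   B = c_1 / (1 - phi_2) = 0 / 1.361 = 0.
Insert (E2) into (E0): gamma(0) (1 - phi_2^2) = phi_1 (1 + phi_2) gamma(1) + c_0.
  phi_1 (1 + phi_2) = (-0.282)(0.639) = -0.180198,   1 - phi_2^2 = 0.869679.
Replace gamma(1) by A gamma(0) + B and collect gamma(0):
  gamma(0) [0.869679 - (-0.180198)(-0.207201)] = c_0 = 3
  gamma(0) * 0.832342 = 3
  gamma(0) = 3 / 0.832342 = 3.604288.
  gamma(1) = A gamma(0) = (-0.207201)(3.604288) = -0.746811.
Therefore gamma(1) = -0.7468 (to 4 decimal places).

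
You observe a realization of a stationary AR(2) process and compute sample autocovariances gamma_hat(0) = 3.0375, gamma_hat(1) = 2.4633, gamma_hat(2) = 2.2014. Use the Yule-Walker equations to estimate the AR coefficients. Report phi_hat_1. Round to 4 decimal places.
\hat\phi_{1} = 0.6521

The Yule-Walker equations for an AR(p) process read, in matrix form,
  Gamma_p phi = r_p,   with   (Gamma_p)_{ij} = gamma(|i - j|),
                       (r_p)_i = gamma(i),   i,j = 1..p.
Substitute the sample gammas (Toeplitz matrix and right-hand side of size 2):
  Gamma_p = [[3.0375, 2.4633], [2.4633, 3.0375]]
  r_p     = [2.4633, 2.2014]
Written out:
  3.0375 phi_1 + 2.4633 phi_2 = 2.4633
  2.4633 phi_1 + 3.0375 phi_2 = 2.2014
Solve by Cramer's rule:
  det = gamma(0)^2 - gamma(1)^2 = (3.0375)^2 - (2.4633)^2 = 9.22640625 - 6.06784689 = 3.15855936
  phi_hat_1 = [gamma(1) gamma(0) - gamma(1) gamma(2)] / det = [(2.4633)(3.0375) - (2.4633)(2.2014)] / 3.15855936 = 2.05956513 / 3.15855936 = 0.6521
  phi_hat_2 = [gamma(0) gamma(2) - gamma(1)^2] / det = [(3.0375)(2.2014) - (2.4633)^2] / 3.15855936 = 0.61890561 / 3.15855936 = 0.1959
So phi_hat = [0.6521, 0.1959].
Therefore phi_hat_1 = 0.6521.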